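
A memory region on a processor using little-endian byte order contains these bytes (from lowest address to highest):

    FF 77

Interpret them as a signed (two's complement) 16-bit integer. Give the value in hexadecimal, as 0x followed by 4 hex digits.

In little-endian order the low byte comes first in memory.
Reassemble most-significant byte first: 77 FF → 0x77FF.

0x77FF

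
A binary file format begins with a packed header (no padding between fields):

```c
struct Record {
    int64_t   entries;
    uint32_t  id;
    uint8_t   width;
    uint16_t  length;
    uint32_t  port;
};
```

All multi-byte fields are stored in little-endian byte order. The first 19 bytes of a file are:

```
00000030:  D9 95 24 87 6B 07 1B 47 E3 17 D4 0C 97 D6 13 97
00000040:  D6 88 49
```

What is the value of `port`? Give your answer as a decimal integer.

`port` follows `entries` (8 B), `id` (4 B), `width` (1 B), `length` (2 B), so it starts at offset 8 + 4 + 1 + 2 = 15 and occupies 4 bytes.
Bytes at offsets 15..18: 97 D6 88 49.
Little-endian: lowest address holds the least-significant byte.
Reassemble most-significant byte first: 49 88 D6 97 → 0x4988D697.
0x4988D697 = 1233704599.

1233704599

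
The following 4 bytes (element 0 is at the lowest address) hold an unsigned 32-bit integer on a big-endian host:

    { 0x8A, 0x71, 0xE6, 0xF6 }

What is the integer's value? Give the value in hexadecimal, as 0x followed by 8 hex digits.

Big-endian stores the most-significant byte at the lowest address.
The bytes are already most-significant first: 0x8A71E6F6.

0x8A71E6F6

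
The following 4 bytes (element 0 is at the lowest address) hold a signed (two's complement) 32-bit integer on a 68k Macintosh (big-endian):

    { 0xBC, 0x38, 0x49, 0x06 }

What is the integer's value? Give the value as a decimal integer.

-1137161978

Big-endian stores the most-significant byte at the lowest address.
The bytes are already most-significant first: 0xBC384906.
Top bit is set, so as a signed 32-bit value this is 0xBC384906 − 2^32 = -1137161978.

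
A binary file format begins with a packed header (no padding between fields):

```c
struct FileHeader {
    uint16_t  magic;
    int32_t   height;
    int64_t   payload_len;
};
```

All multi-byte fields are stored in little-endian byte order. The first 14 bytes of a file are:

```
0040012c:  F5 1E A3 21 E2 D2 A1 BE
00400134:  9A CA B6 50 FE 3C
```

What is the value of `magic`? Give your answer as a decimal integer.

`magic` is the first field, at byte offset 0, occupying 2 bytes.
Bytes at offsets 0..1: F5 1E.
In little-endian order the low byte comes first in memory.
Reassemble most-significant byte first: 1E F5 → 0x1EF5.
0x1EF5 = 7925.

7925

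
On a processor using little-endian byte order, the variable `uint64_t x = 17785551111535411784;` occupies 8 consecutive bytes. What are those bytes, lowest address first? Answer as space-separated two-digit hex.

48 42 9F 09 81 F8 D2 F6

17785551111535411784 in hexadecimal, padded to 64 bits, is 0xF6D2F881099F4248.
Split into bytes (most-significant first): F6 D2 F8 81 09 9F 42 48.
Little-endian: lowest address holds the least-significant byte.
So at ascending addresses the bytes are 48 42 9F 09 81 F8 D2 F6.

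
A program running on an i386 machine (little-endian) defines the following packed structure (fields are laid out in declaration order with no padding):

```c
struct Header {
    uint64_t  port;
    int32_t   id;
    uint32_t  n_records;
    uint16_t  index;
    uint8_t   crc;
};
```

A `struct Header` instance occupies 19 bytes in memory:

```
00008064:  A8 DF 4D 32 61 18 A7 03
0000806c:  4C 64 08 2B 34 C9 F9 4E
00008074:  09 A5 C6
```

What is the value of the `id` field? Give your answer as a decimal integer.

`id` follows `port` (8 bytes), so it starts at byte offset 8 and occupies 4 bytes.
Bytes at offsets 8..11: 4C 64 08 2B.
In little-endian order the low byte comes first in memory.
Reassemble most-significant byte first: 2B 08 64 4C → 0x2B08644C.
0x2B08644C = 721970252.

721970252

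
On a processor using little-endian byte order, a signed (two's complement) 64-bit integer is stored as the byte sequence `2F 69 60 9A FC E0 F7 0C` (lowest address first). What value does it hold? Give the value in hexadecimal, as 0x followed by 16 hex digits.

0x0CF7E0FC9A60692F

Little-endian: lowest address holds the least-significant byte.
Reassemble most-significant byte first: 0C F7 E0 FC 9A 60 69 2F → 0x0CF7E0FC9A60692F.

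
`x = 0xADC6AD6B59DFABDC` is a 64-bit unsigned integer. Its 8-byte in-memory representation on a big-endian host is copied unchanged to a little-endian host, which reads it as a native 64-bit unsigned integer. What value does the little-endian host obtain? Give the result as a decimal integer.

Stored big-endian, the bytes at ascending addresses are AD C6 AD 6B 59 DF AB DC.
Read back as little-endian, the first byte is least significant, giving 0xDCABDF596BADC6AD.
0xDCABDF596BADC6AD = 15901048484513302189.

15901048484513302189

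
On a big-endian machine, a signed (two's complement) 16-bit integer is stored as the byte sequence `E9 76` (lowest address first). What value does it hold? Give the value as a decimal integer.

-5770

In big-endian order the high byte comes first in memory.
The bytes are already most-significant first: 0xE976.
Top bit is set, so as a signed 16-bit value this is 0xE976 − 2^16 = -5770.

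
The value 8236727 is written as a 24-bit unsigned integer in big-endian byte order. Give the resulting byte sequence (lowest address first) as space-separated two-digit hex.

8236727 in hexadecimal, padded to 24 bits, is 0x7DAEB7.
Split into bytes (most-significant first): 7D AE B7.
Big-endian stores the most-significant byte at the lowest address.
So the memory order matches the most-significant-first order: 7D AE B7.

7D AE B7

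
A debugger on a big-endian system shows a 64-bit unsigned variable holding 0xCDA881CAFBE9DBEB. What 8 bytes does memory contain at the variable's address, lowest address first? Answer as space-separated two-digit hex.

Split into bytes (most-significant first): CD A8 81 CA FB E9 DB EB.
Big-endian stores the most-significant byte at the lowest address.
So the memory order matches the most-significant-first order: CD A8 81 CA FB E9 DB EB.

CD A8 81 CA FB E9 DB EB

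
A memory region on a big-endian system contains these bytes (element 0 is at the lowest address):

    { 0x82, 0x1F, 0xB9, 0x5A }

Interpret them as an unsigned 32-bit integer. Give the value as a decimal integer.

2183117146

Big-endian: lowest address holds the most-significant byte.
The bytes are already most-significant first: 0x821FB95A.
0x821FB95A = 2183117146.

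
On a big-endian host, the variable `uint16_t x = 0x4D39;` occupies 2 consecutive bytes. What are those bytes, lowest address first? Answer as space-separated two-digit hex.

4D 39

Split into bytes (most-significant first): 4D 39.
Big-endian stores the most-significant byte at the lowest address.
So the memory order matches the most-significant-first order: 4D 39.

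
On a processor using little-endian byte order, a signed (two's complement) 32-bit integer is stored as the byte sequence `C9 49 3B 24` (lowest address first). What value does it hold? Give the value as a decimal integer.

607865289

Little-endian stores the least-significant byte at the lowest address.
Reassemble most-significant byte first: 24 3B 49 C9 → 0x243B49C9.
0x243B49C9 = 607865289.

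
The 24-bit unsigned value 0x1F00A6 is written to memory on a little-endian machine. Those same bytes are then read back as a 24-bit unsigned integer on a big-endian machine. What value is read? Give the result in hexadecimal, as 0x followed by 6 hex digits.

0xA6001F

Stored little-endian, the bytes at ascending addresses are A6 00 1F.
Read back as big-endian, the last byte is least significant, giving 0xA6001F.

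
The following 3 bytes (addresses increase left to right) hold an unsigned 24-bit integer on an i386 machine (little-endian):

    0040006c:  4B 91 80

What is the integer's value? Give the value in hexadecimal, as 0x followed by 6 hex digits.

Little-endian stores the least-significant byte at the lowest address.
Reassemble most-significant byte first: 80 91 4B → 0x80914B.

0x80914B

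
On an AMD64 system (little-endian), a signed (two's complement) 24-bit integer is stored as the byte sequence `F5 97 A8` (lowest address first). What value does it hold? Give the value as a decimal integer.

In little-endian order the low byte comes first in memory.
Reassemble most-significant byte first: A8 97 F5 → 0xA897F5.
Top bit is set, so as a signed 24-bit value this is 0xA897F5 − 2^24 = -5728267.

-5728267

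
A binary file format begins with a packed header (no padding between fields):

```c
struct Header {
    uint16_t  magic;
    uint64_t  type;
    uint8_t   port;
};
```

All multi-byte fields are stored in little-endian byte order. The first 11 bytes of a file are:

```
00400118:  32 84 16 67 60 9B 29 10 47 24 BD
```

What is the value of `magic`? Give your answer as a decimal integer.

`magic` is the first field, at byte offset 0, occupying 2 bytes.
Bytes at offsets 0..1: 32 84.
In little-endian order the low byte comes first in memory.
Reassemble most-significant byte first: 84 32 → 0x8432.
0x8432 = 33842.

33842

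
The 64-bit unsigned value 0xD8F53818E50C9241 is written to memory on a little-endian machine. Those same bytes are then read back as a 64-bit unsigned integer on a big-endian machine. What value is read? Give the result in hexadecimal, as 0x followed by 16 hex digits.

0x41920CE51838F5D8

Stored little-endian, the bytes at ascending addresses are 41 92 0C E5 18 38 F5 D8.
Read back as big-endian, the last byte is least significant, giving 0x41920CE51838F5D8.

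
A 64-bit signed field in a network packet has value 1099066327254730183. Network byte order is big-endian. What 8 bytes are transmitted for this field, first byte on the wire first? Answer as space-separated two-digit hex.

0F 40 AB 00 64 9C 85 C7

1099066327254730183 in hexadecimal, padded to 64 bits, is 0x0F40AB00649C85C7.
Split into bytes (most-significant first): 0F 40 AB 00 64 9C 85 C7.
Big-endian stores the most-significant byte at the lowest address.
So the memory order matches the most-significant-first order: 0F 40 AB 00 64 9C 85 C7.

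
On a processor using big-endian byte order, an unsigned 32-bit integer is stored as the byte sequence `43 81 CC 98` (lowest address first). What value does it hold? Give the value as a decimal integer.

In big-endian order the high byte comes first in memory.
The bytes are already most-significant first: 0x4381CC98.
0x4381CC98 = 1132579992.

1132579992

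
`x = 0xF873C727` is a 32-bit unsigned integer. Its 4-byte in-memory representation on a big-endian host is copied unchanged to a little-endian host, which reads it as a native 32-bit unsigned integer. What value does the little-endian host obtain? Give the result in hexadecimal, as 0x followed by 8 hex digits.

0x27C773F8

Stored big-endian, the bytes at ascending addresses are F8 73 C7 27.
Read back as little-endian, the first byte is least significant, giving 0x27C773F8.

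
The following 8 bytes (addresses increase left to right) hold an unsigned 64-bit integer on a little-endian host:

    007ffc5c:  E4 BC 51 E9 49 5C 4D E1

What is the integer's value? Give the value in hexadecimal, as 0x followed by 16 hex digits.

0xE14D5C49E951BCE4

In little-endian order the low byte comes first in memory.
Reassemble most-significant byte first: E1 4D 5C 49 E9 51 BC E4 → 0xE14D5C49E951BCE4.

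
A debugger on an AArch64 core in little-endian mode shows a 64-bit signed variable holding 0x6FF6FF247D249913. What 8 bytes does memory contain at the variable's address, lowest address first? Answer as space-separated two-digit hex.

13 99 24 7D 24 FF F6 6F

Split into bytes (most-significant first): 6F F6 FF 24 7D 24 99 13.
Little-endian stores the least-significant byte at the lowest address.
So at ascending addresses the bytes are 13 99 24 7D 24 FF F6 6F.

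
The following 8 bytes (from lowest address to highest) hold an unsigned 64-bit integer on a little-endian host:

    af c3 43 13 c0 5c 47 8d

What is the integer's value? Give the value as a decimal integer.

10180207462720979887

Little-endian stores the least-significant byte at the lowest address.
Reassemble most-significant byte first: 8D 47 5C C0 13 43 C3 AF → 0x8D475CC01343C3AF.
0x8D475CC01343C3AF = 10180207462720979887.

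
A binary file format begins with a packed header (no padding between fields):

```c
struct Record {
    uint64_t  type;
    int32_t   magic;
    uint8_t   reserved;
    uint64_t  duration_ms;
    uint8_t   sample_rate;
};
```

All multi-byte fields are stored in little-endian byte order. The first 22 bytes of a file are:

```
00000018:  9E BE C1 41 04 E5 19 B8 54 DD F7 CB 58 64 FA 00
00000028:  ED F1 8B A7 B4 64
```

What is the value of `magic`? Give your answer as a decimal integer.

`magic` follows `type` (8 bytes), so it starts at byte offset 8 and occupies 4 bytes.
Bytes at offsets 8..11: 54 DD F7 CB.
Little-endian: lowest address holds the least-significant byte.
Reassemble most-significant byte first: CB F7 DD 54 → 0xCBF7DD54.
Top bit is set, so as a signed 32-bit value this is 0xCBF7DD54 − 2^32 = -872948396.

-872948396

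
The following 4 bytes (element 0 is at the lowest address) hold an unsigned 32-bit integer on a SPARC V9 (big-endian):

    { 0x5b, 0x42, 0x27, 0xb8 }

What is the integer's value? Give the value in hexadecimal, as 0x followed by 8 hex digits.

Big-endian: lowest address holds the most-significant byte.
The bytes are already most-significant first: 0x5B4227B8.

0x5B4227B8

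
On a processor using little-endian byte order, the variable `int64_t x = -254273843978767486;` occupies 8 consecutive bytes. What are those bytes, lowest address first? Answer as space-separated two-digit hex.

82 F3 F8 3D 49 A3 78 FC

Two's complement of -254273843978767486 in 64 bits: 254273843978767486 = 0x03875CB6C2070C7E; invert → 0xFC78A3493DF8F381; add 1 → 0xFC78A3493DF8F382.
Split into bytes (most-significant first): FC 78 A3 49 3D F8 F3 82.
Little-endian: lowest address holds the least-significant byte.
So at ascending addresses the bytes are 82 F3 F8 3D 49 A3 78 FC.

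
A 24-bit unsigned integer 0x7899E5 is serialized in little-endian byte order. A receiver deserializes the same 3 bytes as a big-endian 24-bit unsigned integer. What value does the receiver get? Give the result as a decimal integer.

Stored little-endian, the bytes at ascending addresses are E5 99 78.
Read back as big-endian, the last byte is least significant, giving 0xE59978.
0xE59978 = 15047032.

15047032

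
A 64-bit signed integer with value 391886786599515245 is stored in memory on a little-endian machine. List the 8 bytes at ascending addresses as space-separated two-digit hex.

6D F4 6E C3 F4 42 70 05

391886786599515245 in hexadecimal, padded to 64 bits, is 0x057042F4C36EF46D.
Split into bytes (most-significant first): 05 70 42 F4 C3 6E F4 6D.
Little-endian: lowest address holds the least-significant byte.
So at ascending addresses the bytes are 6D F4 6E C3 F4 42 70 05.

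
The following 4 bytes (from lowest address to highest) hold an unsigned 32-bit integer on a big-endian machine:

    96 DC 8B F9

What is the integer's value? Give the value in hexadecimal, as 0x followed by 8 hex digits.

In big-endian order the high byte comes first in memory.
The bytes are already most-significant first: 0x96DC8BF9.

0x96DC8BF9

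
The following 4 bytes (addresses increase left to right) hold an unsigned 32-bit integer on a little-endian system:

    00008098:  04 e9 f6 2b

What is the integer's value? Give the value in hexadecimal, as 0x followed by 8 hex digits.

Little-endian: lowest address holds the least-significant byte.
Reassemble most-significant byte first: 2B F6 E9 04 → 0x2BF6E904.

0x2BF6E904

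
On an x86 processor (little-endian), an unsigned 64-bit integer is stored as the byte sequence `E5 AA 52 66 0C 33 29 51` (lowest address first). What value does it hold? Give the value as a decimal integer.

5848261719466617573

Little-endian: lowest address holds the least-significant byte.
Reassemble most-significant byte first: 51 29 33 0C 66 52 AA E5 → 0x5129330C6652AAE5.
0x5129330C6652AAE5 = 5848261719466617573.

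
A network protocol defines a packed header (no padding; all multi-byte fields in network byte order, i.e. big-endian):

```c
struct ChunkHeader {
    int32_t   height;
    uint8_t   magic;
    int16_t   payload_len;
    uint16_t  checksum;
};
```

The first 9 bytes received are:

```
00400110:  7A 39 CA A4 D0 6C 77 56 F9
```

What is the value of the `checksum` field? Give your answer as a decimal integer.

`checksum` follows `height` (4 B), `magic` (1 B), `payload_len` (2 B), so it starts at offset 4 + 1 + 2 = 7 and occupies 2 bytes.
Bytes at offsets 7..8: 56 F9.
Big-endian: lowest address holds the most-significant byte.
The bytes are already most-significant first: 0x56F9.
0x56F9 = 22265.

22265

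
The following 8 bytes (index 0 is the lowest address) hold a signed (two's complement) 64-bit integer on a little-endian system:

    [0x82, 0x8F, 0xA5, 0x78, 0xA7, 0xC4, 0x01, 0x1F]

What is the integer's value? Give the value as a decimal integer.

Little-endian stores the least-significant byte at the lowest address.
Reassemble most-significant byte first: 1F 01 C4 A7 78 A5 8F 82 → 0x1F01C4A778A58F82.
0x1F01C4A778A58F82 = 2234283113715175298.

2234283113715175298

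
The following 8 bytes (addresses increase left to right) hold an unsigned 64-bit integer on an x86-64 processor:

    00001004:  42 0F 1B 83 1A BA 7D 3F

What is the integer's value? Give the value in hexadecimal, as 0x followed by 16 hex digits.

0x3F7DBA1A831B0F42

Little-endian stores the least-significant byte at the lowest address.
Reassemble most-significant byte first: 3F 7D BA 1A 83 1B 0F 42 → 0x3F7DBA1A831B0F42.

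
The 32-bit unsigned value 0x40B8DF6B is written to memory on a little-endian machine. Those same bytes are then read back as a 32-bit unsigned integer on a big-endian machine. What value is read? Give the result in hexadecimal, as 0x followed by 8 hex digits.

Stored little-endian, the bytes at ascending addresses are 6B DF B8 40.
Read back as big-endian, the last byte is least significant, giving 0x6BDFB840.

0x6BDFB840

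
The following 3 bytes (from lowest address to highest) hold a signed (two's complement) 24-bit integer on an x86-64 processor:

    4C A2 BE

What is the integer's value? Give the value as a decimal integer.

In little-endian order the low byte comes first in memory.
Reassemble most-significant byte first: BE A2 4C → 0xBEA24C.
Top bit is set, so as a signed 24-bit value this is 0xBEA24C − 2^24 = -4283828.

-4283828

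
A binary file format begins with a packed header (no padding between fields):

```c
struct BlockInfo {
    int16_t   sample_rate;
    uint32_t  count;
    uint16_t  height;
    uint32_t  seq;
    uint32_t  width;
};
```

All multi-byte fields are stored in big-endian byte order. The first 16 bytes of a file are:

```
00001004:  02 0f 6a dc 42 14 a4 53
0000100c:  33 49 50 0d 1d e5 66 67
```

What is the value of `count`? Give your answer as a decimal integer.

`count` follows `sample_rate` (2 bytes), so it starts at byte offset 2 and occupies 4 bytes.
Bytes at offsets 2..5: 6A DC 42 14.
Big-endian stores the most-significant byte at the lowest address.
The bytes are already most-significant first: 0x6ADC4214.
0x6ADC4214 = 1792819732.

1792819732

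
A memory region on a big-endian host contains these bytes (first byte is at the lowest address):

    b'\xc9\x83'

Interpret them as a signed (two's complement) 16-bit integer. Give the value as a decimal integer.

-13949

Big-endian stores the most-significant byte at the lowest address.
The bytes are already most-significant first: 0xC983.
Top bit is set, so as a signed 16-bit value this is 0xC983 − 2^16 = -13949.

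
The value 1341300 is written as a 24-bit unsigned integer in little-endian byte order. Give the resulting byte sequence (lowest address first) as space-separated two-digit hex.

1341300 in hexadecimal, padded to 24 bits, is 0x147774.
Split into bytes (most-significant first): 14 77 74.
In little-endian order the low byte comes first in memory.
So at ascending addresses the bytes are 74 77 14.

74 77 14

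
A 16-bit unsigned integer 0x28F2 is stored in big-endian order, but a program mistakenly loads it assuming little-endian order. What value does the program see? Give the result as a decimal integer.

61992

Stored big-endian, the bytes at ascending addresses are 28 F2.
Read back as little-endian, the first byte is least significant, giving 0xF228.
0xF228 = 61992.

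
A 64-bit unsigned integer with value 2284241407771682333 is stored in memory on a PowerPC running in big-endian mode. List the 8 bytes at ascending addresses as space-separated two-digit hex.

2284241407771682333 in hexadecimal, padded to 64 bits, is 0x1FB341753B78261D.
Split into bytes (most-significant first): 1F B3 41 75 3B 78 26 1D.
Big-endian: lowest address holds the most-significant byte.
So the memory order matches the most-significant-first order: 1F B3 41 75 3B 78 26 1D.

1F B3 41 75 3B 78 26 1D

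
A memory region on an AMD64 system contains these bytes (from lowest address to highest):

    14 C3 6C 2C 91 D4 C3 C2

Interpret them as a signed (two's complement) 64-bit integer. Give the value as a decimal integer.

-4412449489912282348

Little-endian: lowest address holds the least-significant byte.
Reassemble most-significant byte first: C2 C3 D4 91 2C 6C C3 14 → 0xC2C3D4912C6CC314.
Top bit is set, so as a signed 64-bit value this is 0xC2C3D4912C6CC314 − 2^64 = -4412449489912282348.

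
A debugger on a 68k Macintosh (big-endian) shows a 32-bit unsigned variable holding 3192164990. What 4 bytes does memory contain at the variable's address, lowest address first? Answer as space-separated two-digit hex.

3192164990 in hexadecimal, padded to 32 bits, is 0xBE44927E.
Split into bytes (most-significant first): BE 44 92 7E.
Big-endian stores the most-significant byte at the lowest address.
So the memory order matches the most-significant-first order: BE 44 92 7E.

BE 44 92 7E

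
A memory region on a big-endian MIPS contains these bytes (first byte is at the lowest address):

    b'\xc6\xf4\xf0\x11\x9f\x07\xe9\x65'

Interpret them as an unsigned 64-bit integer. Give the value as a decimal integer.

14336347472300337509

Big-endian: lowest address holds the most-significant byte.
The bytes are already most-significant first: 0xC6F4F0119F07E965.
0xC6F4F0119F07E965 = 14336347472300337509.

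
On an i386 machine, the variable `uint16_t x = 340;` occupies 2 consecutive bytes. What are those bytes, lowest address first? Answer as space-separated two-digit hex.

54 01

340 in hexadecimal, padded to 16 bits, is 0x0154.
Split into bytes (most-significant first): 01 54.
In little-endian order the low byte comes first in memory.
So at ascending addresses the bytes are 54 01.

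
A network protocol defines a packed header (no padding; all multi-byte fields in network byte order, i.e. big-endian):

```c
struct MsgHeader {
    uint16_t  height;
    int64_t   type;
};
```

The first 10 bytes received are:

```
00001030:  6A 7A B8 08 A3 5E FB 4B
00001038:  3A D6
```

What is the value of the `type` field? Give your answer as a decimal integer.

`type` follows `height` (2 bytes), so it starts at byte offset 2 and occupies 8 bytes.
Bytes at offsets 2..9: B8 08 A3 5E FB 4B 3A D6.
Big-endian stores the most-significant byte at the lowest address.
The bytes are already most-significant first: 0xB808A35EFB4B3AD6.
Top bit is set, so as a signed 64-bit value this is 0xB808A35EFB4B3AD6 − 2^64 = -5185715342578861354.

-5185715342578861354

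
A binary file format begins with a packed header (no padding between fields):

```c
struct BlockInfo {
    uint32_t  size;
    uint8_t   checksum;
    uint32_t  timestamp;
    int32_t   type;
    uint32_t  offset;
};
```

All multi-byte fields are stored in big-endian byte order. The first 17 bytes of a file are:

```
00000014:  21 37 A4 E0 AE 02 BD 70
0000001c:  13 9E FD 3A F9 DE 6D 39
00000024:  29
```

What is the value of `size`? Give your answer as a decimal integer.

557294816

`size` is the first field, at byte offset 0, occupying 4 bytes.
Bytes at offsets 0..3: 21 37 A4 E0.
Big-endian stores the most-significant byte at the lowest address.
The bytes are already most-significant first: 0x2137A4E0.
0x2137A4E0 = 557294816.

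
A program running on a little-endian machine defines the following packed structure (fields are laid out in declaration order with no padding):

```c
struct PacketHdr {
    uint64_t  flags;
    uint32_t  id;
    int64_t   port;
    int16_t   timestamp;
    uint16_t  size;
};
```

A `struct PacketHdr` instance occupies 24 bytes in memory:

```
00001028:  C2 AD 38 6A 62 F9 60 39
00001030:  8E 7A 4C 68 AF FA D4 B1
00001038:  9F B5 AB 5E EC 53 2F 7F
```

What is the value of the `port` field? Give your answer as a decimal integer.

6821745758070700719

`port` follows `flags` (8 B), `id` (4 B), so it starts at offset 8 + 4 = 12 and occupies 8 bytes.
Bytes at offsets 12..19: AF FA D4 B1 9F B5 AB 5E.
Little-endian: lowest address holds the least-significant byte.
Reassemble most-significant byte first: 5E AB B5 9F B1 D4 FA AF → 0x5EABB59FB1D4FAAF.
0x5EABB59FB1D4FAAF = 6821745758070700719.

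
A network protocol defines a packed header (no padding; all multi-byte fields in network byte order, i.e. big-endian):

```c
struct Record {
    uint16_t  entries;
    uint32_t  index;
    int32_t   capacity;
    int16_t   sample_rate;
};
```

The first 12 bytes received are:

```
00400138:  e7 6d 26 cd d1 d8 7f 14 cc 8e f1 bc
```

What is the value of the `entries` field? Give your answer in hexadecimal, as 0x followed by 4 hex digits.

`entries` is the first field, at byte offset 0, occupying 2 bytes.
Bytes at offsets 0..1: E7 6D.
In big-endian order the high byte comes first in memory.
The bytes are already most-significant first: 0xE76D.

0xE76D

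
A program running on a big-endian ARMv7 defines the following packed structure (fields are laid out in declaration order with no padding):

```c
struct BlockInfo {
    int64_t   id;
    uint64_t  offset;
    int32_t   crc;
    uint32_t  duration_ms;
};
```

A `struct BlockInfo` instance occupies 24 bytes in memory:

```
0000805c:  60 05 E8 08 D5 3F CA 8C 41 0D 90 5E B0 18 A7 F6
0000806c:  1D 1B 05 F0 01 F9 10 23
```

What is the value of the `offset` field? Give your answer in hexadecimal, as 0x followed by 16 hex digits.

0x410D905EB018A7F6

`offset` follows `id` (8 bytes), so it starts at byte offset 8 and occupies 8 bytes.
Bytes at offsets 8..15: 41 0D 90 5E B0 18 A7 F6.
In big-endian order the high byte comes first in memory.
The bytes are already most-significant first: 0x410D905EB018A7F6.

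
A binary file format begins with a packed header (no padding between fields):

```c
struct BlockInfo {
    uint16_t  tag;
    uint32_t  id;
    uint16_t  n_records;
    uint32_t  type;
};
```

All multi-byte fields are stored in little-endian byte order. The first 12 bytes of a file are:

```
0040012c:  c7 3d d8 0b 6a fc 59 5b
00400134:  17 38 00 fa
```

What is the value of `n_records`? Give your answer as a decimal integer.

`n_records` follows `tag` (2 B), `id` (4 B), so it starts at offset 2 + 4 = 6 and occupies 2 bytes.
Bytes at offsets 6..7: 59 5B.
Little-endian stores the least-significant byte at the lowest address.
Reassemble most-significant byte first: 5B 59 → 0x5B59.
0x5B59 = 23385.

23385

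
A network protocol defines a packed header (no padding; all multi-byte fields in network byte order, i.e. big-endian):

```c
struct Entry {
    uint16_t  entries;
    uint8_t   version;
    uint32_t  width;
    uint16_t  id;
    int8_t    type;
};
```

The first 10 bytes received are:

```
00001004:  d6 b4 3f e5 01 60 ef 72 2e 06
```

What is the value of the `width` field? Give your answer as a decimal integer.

3842072815

`width` follows `entries` (2 B), `version` (1 B), so it starts at offset 2 + 1 = 3 and occupies 4 bytes.
Bytes at offsets 3..6: E5 01 60 EF.
In big-endian order the high byte comes first in memory.
The bytes are already most-significant first: 0xE50160EF.
0xE50160EF = 3842072815.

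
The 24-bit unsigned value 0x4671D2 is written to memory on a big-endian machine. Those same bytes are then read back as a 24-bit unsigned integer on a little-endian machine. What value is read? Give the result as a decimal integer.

Stored big-endian, the bytes at ascending addresses are 46 71 D2.
Read back as little-endian, the first byte is least significant, giving 0xD27146.
0xD27146 = 13791558.

13791558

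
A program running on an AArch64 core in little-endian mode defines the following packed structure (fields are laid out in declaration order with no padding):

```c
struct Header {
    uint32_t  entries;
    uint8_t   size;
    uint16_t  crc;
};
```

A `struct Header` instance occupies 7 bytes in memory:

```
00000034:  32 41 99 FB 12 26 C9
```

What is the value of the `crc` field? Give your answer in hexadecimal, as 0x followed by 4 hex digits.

0xC926

`crc` follows `entries` (4 B), `size` (1 B), so it starts at offset 4 + 1 = 5 and occupies 2 bytes.
Bytes at offsets 5..6: 26 C9.
Little-endian: lowest address holds the least-significant byte.
Reassemble most-significant byte first: C9 26 → 0xC926.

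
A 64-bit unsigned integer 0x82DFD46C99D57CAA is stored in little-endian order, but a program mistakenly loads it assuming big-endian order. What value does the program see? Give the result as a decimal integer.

Stored little-endian, the bytes at ascending addresses are AA 7C D5 99 6C D4 DF 82.
Read back as big-endian, the last byte is least significant, giving 0xAA7CD5996CD4DF82.
0xAA7CD5996CD4DF82 = 12284928738492473218.

12284928738492473218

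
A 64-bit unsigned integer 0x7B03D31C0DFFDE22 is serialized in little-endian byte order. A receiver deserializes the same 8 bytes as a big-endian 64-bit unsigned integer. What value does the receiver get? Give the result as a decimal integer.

Stored little-endian, the bytes at ascending addresses are 22 DE FF 0D 1C D3 03 7B.
Read back as big-endian, the last byte is least significant, giving 0x22DEFF0D1CD3037B.
0x22DEFF0D1CD3037B = 2512726073902564219.

2512726073902564219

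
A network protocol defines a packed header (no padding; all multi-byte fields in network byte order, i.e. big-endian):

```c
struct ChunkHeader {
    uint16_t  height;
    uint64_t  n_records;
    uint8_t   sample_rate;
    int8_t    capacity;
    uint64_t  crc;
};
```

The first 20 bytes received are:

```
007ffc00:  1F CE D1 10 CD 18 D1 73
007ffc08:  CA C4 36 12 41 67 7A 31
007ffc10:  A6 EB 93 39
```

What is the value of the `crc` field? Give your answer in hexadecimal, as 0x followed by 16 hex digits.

0x41677A31A6EB9339

`crc` follows `height` (2 B), `n_records` (8 B), `sample_rate` (1 B), `capacity` (1 B), so it starts at offset 2 + 8 + 1 + 1 = 12 and occupies 8 bytes.
Bytes at offsets 12..19: 41 67 7A 31 A6 EB 93 39.
Big-endian stores the most-significant byte at the lowest address.
The bytes are already most-significant first: 0x41677A31A6EB9339.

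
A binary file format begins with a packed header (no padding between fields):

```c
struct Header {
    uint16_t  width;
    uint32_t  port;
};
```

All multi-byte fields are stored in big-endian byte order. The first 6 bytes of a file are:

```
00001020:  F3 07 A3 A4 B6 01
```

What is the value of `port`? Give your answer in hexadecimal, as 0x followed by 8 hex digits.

`port` follows `width` (2 bytes), so it starts at byte offset 2 and occupies 4 bytes.
Bytes at offsets 2..5: A3 A4 B6 01.
Big-endian stores the most-significant byte at the lowest address.
The bytes are already most-significant first: 0xA3A4B601.

0xA3A4B601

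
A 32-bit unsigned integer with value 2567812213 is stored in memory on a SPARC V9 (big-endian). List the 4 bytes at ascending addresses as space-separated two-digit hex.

2567812213 in hexadecimal, padded to 32 bits, is 0x990DB475.
Split into bytes (most-significant first): 99 0D B4 75.
In big-endian order the high byte comes first in memory.
So the memory order matches the most-significant-first order: 99 0D B4 75.

99 0D B4 75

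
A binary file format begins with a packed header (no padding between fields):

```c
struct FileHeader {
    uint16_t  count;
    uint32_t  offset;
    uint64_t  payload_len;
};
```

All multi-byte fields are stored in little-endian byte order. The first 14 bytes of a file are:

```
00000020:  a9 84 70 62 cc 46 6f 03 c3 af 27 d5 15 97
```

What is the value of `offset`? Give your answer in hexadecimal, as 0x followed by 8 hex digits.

`offset` follows `count` (2 bytes), so it starts at byte offset 2 and occupies 4 bytes.
Bytes at offsets 2..5: 70 62 CC 46.
Little-endian: lowest address holds the least-significant byte.
Reassemble most-significant byte first: 46 CC 62 70 → 0x46CC6270.

0x46CC6270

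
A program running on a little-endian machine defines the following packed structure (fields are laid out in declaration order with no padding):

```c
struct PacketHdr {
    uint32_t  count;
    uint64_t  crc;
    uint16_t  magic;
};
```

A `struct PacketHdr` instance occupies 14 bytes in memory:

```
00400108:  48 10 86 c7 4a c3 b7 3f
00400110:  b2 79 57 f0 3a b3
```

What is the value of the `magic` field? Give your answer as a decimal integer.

45882

`magic` follows `count` (4 B), `crc` (8 B), so it starts at offset 4 + 8 = 12 and occupies 2 bytes.
Bytes at offsets 12..13: 3A B3.
Little-endian stores the least-significant byte at the lowest address.
Reassemble most-significant byte first: B3 3A → 0xB33A.
0xB33A = 45882.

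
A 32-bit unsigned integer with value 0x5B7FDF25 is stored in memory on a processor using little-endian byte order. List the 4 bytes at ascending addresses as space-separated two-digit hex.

Split into bytes (most-significant first): 5B 7F DF 25.
Little-endian: lowest address holds the least-significant byte.
So at ascending addresses the bytes are 25 DF 7F 5B.

25 DF 7F 5B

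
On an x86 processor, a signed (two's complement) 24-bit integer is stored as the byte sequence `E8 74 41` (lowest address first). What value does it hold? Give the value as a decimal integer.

4289768

Little-endian: lowest address holds the least-significant byte.
Reassemble most-significant byte first: 41 74 E8 → 0x4174E8.
0x4174E8 = 4289768.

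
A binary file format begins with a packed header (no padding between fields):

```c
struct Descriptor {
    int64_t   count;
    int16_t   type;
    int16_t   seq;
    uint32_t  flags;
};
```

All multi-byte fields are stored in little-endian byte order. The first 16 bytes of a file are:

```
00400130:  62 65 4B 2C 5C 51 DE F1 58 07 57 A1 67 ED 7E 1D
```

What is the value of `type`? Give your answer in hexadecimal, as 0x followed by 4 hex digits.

0x0758

`type` follows `count` (8 bytes), so it starts at byte offset 8 and occupies 2 bytes.
Bytes at offsets 8..9: 58 07.
Little-endian stores the least-significant byte at the lowest address.
Reassemble most-significant byte first: 07 58 → 0x0758.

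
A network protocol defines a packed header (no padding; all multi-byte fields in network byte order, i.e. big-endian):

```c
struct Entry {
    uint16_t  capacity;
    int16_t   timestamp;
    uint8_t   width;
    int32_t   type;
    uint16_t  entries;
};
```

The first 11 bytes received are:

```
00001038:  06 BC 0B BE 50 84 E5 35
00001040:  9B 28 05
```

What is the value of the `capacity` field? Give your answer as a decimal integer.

`capacity` is the first field, at byte offset 0, occupying 2 bytes.
Bytes at offsets 0..1: 06 BC.
Big-endian: lowest address holds the most-significant byte.
The bytes are already most-significant first: 0x06BC.
0x06BC = 1724.

1724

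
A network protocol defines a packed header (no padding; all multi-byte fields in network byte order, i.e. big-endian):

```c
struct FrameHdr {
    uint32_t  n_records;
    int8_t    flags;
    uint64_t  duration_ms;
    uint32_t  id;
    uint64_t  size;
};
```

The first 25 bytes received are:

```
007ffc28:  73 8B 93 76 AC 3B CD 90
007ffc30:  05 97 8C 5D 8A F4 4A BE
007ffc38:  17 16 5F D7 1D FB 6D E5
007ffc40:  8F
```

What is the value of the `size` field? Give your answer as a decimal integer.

1612243715394233743

`size` follows `n_records` (4 B), `flags` (1 B), `duration_ms` (8 B), `id` (4 B), so it starts at offset 4 + 1 + 8 + 4 = 17 and occupies 8 bytes.
Bytes at offsets 17..24: 16 5F D7 1D FB 6D E5 8F.
Big-endian: lowest address holds the most-significant byte.
The bytes are already most-significant first: 0x165FD71DFB6DE58F.
0x165FD71DFB6DE58F = 1612243715394233743.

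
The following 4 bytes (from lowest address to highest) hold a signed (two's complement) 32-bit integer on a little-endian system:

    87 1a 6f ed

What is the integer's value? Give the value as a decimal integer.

-311485817

Little-endian: lowest address holds the least-significant byte.
Reassemble most-significant byte first: ED 6F 1A 87 → 0xED6F1A87.
Top bit is set, so as a signed 32-bit value this is 0xED6F1A87 − 2^32 = -311485817.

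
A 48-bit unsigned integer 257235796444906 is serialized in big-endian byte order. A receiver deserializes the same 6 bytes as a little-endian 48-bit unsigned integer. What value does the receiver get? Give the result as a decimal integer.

257587532592361

257235796444906 in 48-bit hexadecimal is 0xE9F4604546EA.
Stored big-endian, the bytes at ascending addresses are E9 F4 60 45 46 EA.
Read back as little-endian, the first byte is least significant, giving 0xEA464560F4E9.
0xEA464560F4E9 = 257587532592361.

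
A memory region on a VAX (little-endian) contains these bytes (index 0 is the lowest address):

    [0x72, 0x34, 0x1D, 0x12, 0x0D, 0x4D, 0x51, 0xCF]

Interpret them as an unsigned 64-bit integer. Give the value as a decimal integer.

In little-endian order the low byte comes first in memory.
Reassemble most-significant byte first: CF 51 4D 0D 12 1D 34 72 → 0xCF514D0D121D3472.
0xCF514D0D121D3472 = 14938806157498463346.

14938806157498463346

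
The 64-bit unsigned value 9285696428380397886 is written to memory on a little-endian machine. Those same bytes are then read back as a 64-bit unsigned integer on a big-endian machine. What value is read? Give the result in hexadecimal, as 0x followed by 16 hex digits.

9285696428380397886 in 64-bit hexadecimal is 0x80DD6BB431BA213E.
Stored little-endian, the bytes at ascending addresses are 3E 21 BA 31 B4 6B DD 80.
Read back as big-endian, the last byte is least significant, giving 0x3E21BA31B46BDD80.

0x3E21BA31B46BDD80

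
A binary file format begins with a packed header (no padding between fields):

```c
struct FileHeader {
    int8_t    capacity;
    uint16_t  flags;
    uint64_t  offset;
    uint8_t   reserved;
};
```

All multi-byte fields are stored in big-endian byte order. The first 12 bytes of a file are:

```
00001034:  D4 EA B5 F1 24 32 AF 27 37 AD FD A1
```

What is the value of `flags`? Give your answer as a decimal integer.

60085

`flags` follows `capacity` (1 byte), so it starts at byte offset 1 and occupies 2 bytes.
Bytes at offsets 1..2: EA B5.
Big-endian stores the most-significant byte at the lowest address.
The bytes are already most-significant first: 0xEAB5.
0xEAB5 = 60085.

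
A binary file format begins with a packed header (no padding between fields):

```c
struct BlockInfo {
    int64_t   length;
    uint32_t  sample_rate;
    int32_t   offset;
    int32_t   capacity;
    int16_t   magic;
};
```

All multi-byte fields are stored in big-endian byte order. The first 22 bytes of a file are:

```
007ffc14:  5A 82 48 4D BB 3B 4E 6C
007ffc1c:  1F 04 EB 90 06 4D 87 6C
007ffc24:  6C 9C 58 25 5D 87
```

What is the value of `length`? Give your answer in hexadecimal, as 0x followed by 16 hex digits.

0x5A82484DBB3B4E6C

`length` is the first field, at byte offset 0, occupying 8 bytes.
Bytes at offsets 0..7: 5A 82 48 4D BB 3B 4E 6C.
In big-endian order the high byte comes first in memory.
The bytes are already most-significant first: 0x5A82484DBB3B4E6C.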